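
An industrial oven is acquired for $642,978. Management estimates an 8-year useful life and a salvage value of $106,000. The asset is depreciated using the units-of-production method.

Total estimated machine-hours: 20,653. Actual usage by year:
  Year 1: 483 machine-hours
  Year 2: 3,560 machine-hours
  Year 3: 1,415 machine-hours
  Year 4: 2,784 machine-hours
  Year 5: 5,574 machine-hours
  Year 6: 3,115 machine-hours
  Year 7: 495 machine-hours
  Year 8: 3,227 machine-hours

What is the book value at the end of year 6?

Depreciable base = $642,978 − $106,000 = $536,978.
Rate = $536,978 / 20,653 machine-hours = $26 per machine-hour.
Year 1: 483 × $26 = $12,558. Book value $630,420.
Year 2: 3,560 × $26 = $92,560. Book value $537,860.
Year 3: 1,415 × $26 = $36,790. Book value $501,070.
Year 4: 2,784 × $26 = $72,384. Book value $428,686.
Year 5: 5,574 × $26 = $144,924. Book value $283,762.
Year 6: 3,115 × $26 = $80,990. Book value $202,772.

$202,772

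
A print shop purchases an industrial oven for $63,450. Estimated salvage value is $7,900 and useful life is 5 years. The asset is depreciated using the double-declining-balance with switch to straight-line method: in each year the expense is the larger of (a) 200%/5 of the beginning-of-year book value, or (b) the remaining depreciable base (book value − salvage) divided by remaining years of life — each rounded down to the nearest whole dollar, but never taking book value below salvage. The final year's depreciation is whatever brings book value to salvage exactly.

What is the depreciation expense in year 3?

Depreciable base = $63,450 − $7,900 = $55,550.
Year 1: DB = ⌊$63,450 × 200%/5⌋ = $25,380; SL = ⌊$55,550/5⌋ = $11,110 → take DB $25,380. Book value $38,070.
Year 2: DB = ⌊$38,070 × 200%/5⌋ = $15,228; SL = ⌊$30,170/4⌋ = $7,542 → take DB $15,228. Book value $22,842.
Year 3: DB = ⌊$22,842 × 200%/5⌋ = $9,136; SL = ⌊$14,942/3⌋ = $4,980 → take DB $9,136. Book value $13,706.

$9,136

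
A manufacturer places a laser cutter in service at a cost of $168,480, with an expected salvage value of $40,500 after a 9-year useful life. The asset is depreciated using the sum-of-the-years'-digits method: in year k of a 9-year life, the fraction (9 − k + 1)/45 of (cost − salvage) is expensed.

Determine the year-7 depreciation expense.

$8,532

Depreciable base = $168,480 − $40,500 = $127,980.
Sum of the years' digits = 9+8+7+6+5+4+3+2+1 = 45.
Year 1: $127,980 × 9/45 = $25,596. Book value $142,884.
Year 2: $127,980 × 8/45 = $22,752. Book value $120,132.
Year 3: $127,980 × 7/45 = $19,908. Book value $100,224.
Year 4: $127,980 × 6/45 = $17,064. Book value $83,160.
Year 5: $127,980 × 5/45 = $14,220. Book value $68,940.
Year 6: $127,980 × 4/45 = $11,376. Book value $57,564.
Year 7: $127,980 × 3/45 = $8,532. Book value $49,032.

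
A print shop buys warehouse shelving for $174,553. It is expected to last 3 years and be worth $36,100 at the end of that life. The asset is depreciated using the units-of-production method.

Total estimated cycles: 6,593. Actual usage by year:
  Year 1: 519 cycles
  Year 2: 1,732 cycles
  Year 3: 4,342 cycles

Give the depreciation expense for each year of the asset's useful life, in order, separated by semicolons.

$10,899; $36,372; $91,182

Depreciable base = $174,553 − $36,100 = $138,453.
Rate = $138,453 / 6,593 cycles = $21 per cycle.
Year 1: 519 × $21 = $10,899. Book value $163,654.
Year 2: 1,732 × $21 = $36,372. Book value $127,282.
Year 3: 4,342 × $21 = $91,182. Book value $36,100.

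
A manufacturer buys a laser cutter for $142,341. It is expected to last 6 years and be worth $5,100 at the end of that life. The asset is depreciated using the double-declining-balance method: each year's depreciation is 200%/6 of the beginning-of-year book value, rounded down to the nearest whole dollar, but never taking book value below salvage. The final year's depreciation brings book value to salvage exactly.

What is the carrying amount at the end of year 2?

Depreciable base = $142,341 − $5,100 = $137,241.
Year 1: ⌊$142,341 × 200%/6⌋ = $47,447. Book value $94,894.
Year 2: ⌊$94,894 × 200%/6⌋ = $31,631. Book value $63,263.

$63,263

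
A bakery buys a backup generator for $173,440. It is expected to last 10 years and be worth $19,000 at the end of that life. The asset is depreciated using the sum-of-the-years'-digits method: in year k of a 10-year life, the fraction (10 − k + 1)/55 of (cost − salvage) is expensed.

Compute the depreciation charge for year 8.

Depreciable base = $173,440 − $19,000 = $154,440.
Sum of the years' digits = 10+9+8+7+6+5+4+3+2+1 = 55.
Year 1: $154,440 × 10/55 = $28,080. Book value $145,360.
Year 2: $154,440 × 9/55 = $25,272. Book value $120,088.
Year 3: $154,440 × 8/55 = $22,464. Book value $97,624.
Year 4: $154,440 × 7/55 = $19,656. Book value $77,968.
Year 5: $154,440 × 6/55 = $16,848. Book value $61,120.
Year 6: $154,440 × 5/55 = $14,040. Book value $47,080.
Year 7: $154,440 × 4/55 = $11,232. Book value $35,848.
Year 8: $154,440 × 3/55 = $8,424. Book value $27,424.

$8,424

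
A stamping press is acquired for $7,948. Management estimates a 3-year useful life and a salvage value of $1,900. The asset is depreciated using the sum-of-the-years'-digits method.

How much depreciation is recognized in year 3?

$1,008

Depreciable base = $7,948 − $1,900 = $6,048.
Sum of the years' digits = 3+2+1 = 6.
Year 1: $6,048 × 3/6 = $3,024. Book value $4,924.
Year 2: $6,048 × 2/6 = $2,016. Book value $2,908.
Year 3: $6,048 × 1/6 = $1,008. Book value $1,900.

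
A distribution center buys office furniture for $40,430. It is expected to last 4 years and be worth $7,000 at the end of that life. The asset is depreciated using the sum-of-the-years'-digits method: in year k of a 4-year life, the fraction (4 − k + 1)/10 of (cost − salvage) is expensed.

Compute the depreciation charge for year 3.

$6,686

Depreciable base = $40,430 − $7,000 = $33,430.
Sum of the years' digits = 4+3+2+1 = 10.
Year 1: $33,430 × 4/10 = $13,372. Book value $27,058.
Year 2: $33,430 × 3/10 = $10,029. Book value $17,029.
Year 3: $33,430 × 2/10 = $6,686. Book value $10,343.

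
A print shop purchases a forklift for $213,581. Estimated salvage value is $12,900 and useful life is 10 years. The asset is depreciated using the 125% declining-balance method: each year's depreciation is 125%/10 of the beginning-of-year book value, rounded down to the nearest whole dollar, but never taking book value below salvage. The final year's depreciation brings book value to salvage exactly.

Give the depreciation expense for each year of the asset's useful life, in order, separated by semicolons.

$26,697; $23,360; $20,440; $17,885; $15,649; $13,693; $11,982; $10,484; $9,173; $51,318

Depreciable base = $213,581 − $12,900 = $200,681.
Year 1: ⌊$213,581 × 125%/10⌋ = $26,697. Book value $186,884.
Year 2: ⌊$186,884 × 125%/10⌋ = $23,360. Book value $163,524.
Year 3: ⌊$163,524 × 125%/10⌋ = $20,440. Book value $143,084.
Year 4: ⌊$143,084 × 125%/10⌋ = $17,885. Book value $125,199.
Year 5: ⌊$125,199 × 125%/10⌋ = $15,649. Book value $109,550.
Year 6: ⌊$109,550 × 125%/10⌋ = $13,693. Book value $95,857.
Year 7: ⌊$95,857 × 125%/10⌋ = $11,982. Book value $83,875.
Year 8: ⌊$83,875 × 125%/10⌋ = $10,484. Book value $73,391.
Year 9: ⌊$73,391 × 125%/10⌋ = $9,173. Book value $64,218.
Year 10 (final): $64,218 − $12,900 = $51,318. Book value $12,900.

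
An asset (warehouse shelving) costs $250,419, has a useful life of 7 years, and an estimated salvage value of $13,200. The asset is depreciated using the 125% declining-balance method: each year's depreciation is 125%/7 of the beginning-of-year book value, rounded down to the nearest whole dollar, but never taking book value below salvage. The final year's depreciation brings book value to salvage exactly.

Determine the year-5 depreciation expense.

$20,359

Depreciable base = $250,419 − $13,200 = $237,219.
Year 1: ⌊$250,419 × 125%/7⌋ = $44,717. Book value $205,702.
Year 2: ⌊$205,702 × 125%/7⌋ = $36,732. Book value $168,970.
Year 3: ⌊$168,970 × 125%/7⌋ = $30,173. Book value $138,797.
Year 4: ⌊$138,797 × 125%/7⌋ = $24,785. Book value $114,012.
Year 5: ⌊$114,012 × 125%/7⌋ = $20,359. Book value $93,653.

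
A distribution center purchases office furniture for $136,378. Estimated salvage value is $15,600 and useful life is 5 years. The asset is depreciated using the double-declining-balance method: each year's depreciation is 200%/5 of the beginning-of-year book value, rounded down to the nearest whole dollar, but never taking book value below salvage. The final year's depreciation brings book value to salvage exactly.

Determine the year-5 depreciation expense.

Depreciable base = $136,378 − $15,600 = $120,778.
Year 1: ⌊$136,378 × 200%/5⌋ = $54,551. Book value $81,827.
Year 2: ⌊$81,827 × 200%/5⌋ = $32,730. Book value $49,097.
Year 3: ⌊$49,097 × 200%/5⌋ = $19,638. Book value $29,459.
Year 4: ⌊$29,459 × 200%/5⌋ = $11,783. Book value $17,676.
Year 5 (final): $17,676 − $15,600 = $2,076. Book value $15,600.

$2,076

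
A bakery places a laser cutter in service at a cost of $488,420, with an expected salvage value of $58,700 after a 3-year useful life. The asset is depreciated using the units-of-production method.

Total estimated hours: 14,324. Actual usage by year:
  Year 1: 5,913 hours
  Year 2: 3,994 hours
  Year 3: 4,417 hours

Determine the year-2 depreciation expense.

Depreciable base = $488,420 − $58,700 = $429,720.
Rate = $429,720 / 14,324 hours = $30 per hour.
Year 1: 5,913 × $30 = $177,390. Book value $311,030.
Year 2: 3,994 × $30 = $119,820. Book value $191,210.

$119,820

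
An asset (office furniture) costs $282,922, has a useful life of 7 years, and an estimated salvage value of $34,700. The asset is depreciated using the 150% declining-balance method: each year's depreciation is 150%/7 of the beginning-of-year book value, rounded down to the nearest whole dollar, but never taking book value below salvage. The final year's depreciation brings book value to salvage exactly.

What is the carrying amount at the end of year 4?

$107,828

Depreciable base = $282,922 − $34,700 = $248,222.
Year 1: ⌊$282,922 × 150%/7⌋ = $60,626. Book value $222,296.
Year 2: ⌊$222,296 × 150%/7⌋ = $47,634. Book value $174,662.
Year 3: ⌊$174,662 × 150%/7⌋ = $37,427. Book value $137,235.
Year 4: ⌊$137,235 × 150%/7⌋ = $29,407. Book value $107,828.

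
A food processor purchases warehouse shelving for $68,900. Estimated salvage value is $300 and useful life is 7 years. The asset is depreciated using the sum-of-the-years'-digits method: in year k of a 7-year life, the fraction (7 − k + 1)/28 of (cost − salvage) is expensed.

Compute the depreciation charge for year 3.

$12,250

Depreciable base = $68,900 − $300 = $68,600.
Sum of the years' digits = 7+6+5+4+3+2+1 = 28.
Year 1: $68,600 × 7/28 = $17,150. Book value $51,750.
Year 2: $68,600 × 6/28 = $14,700. Book value $37,050.
Year 3: $68,600 × 5/28 = $12,250. Book value $24,800.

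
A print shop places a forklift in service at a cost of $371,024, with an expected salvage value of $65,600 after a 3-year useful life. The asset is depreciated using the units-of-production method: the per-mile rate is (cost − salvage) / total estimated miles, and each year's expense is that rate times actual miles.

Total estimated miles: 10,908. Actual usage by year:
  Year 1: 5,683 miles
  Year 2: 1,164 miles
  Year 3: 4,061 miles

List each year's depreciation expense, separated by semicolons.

$159,124; $32,592; $113,708

Depreciable base = $371,024 − $65,600 = $305,424.
Rate = $305,424 / 10,908 miles = $28 per mile.
Year 1: 5,683 × $28 = $159,124. Book value $211,900.
Year 2: 1,164 × $28 = $32,592. Book value $179,308.
Year 3: 4,061 × $28 = $113,708. Book value $65,600.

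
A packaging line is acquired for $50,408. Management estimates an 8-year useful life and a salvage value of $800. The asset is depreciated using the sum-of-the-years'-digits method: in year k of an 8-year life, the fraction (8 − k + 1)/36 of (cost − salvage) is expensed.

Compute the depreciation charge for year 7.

Depreciable base = $50,408 − $800 = $49,608.
Sum of the years' digits = 8+7+6+5+4+3+2+1 = 36.
Year 1: $49,608 × 8/36 = $11,024. Book value $39,384.
Year 2: $49,608 × 7/36 = $9,646. Book value $29,738.
Year 3: $49,608 × 6/36 = $8,268. Book value $21,470.
Year 4: $49,608 × 5/36 = $6,890. Book value $14,580.
Year 5: $49,608 × 4/36 = $5,512. Book value $9,068.
Year 6: $49,608 × 3/36 = $4,134. Book value $4,934.
Year 7: $49,608 × 2/36 = $2,756. Book value $2,178.

$2,756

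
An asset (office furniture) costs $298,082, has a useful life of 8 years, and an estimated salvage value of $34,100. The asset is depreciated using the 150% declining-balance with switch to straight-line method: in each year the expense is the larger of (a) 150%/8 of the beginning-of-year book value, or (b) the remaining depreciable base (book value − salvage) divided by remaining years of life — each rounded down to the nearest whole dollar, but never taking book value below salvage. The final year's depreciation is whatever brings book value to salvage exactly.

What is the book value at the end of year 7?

Depreciable base = $298,082 − $34,100 = $263,982.
Year 1: DB = ⌊$298,082 × 150%/8⌋ = $55,890; SL = ⌊$263,982/8⌋ = $32,997 → take DB $55,890. Book value $242,192.
Year 2: DB = ⌊$242,192 × 150%/8⌋ = $45,411; SL = ⌊$208,092/7⌋ = $29,727 → take DB $45,411. Book value $196,781.
Year 3: DB = ⌊$196,781 × 150%/8⌋ = $36,896; SL = ⌊$162,681/6⌋ = $27,113 → take DB $36,896. Book value $159,885.
Year 4: DB = ⌊$159,885 × 150%/8⌋ = $29,978; SL = ⌊$125,785/5⌋ = $25,157 → take DB $29,978. Book value $129,907.
Year 5: DB = ⌊$129,907 × 150%/8⌋ = $24,357; SL = ⌊$95,807/4⌋ = $23,951 → take DB $24,357. Book value $105,550.
Year 6: DB = ⌊$105,550 × 150%/8⌋ = $19,790; SL = ⌊$71,450/3⌋ = $23,816 → take SL $23,816. Book value $81,734.
Year 7: DB = ⌊$81,734 × 150%/8⌋ = $15,325; SL = ⌊$47,634/2⌋ = $23,817 → take SL $23,817. Book value $57,917.

$57,917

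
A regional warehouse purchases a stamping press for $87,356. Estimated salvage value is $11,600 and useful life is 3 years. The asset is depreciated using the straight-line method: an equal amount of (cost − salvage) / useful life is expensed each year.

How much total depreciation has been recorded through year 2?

Depreciable base = $87,356 − $11,600 = $75,756.
Annual expense = $75,756 / 3 = $25,252.
End of year 1: book value $62,104.
End of year 2: book value $36,852.
Accumulated through year 2 = $87,356 − $36,852 = $50,504.

$50,504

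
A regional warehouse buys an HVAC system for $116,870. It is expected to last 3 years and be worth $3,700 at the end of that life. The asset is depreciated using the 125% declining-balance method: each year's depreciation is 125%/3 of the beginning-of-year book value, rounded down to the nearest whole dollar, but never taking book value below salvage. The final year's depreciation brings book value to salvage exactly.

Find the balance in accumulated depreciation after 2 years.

$77,101

Depreciable base = $116,870 − $3,700 = $113,170.
Year 1: ⌊$116,870 × 125%/3⌋ = $48,695. Book value $68,175.
Year 2: ⌊$68,175 × 125%/3⌋ = $28,406. Book value $39,769.
Accumulated through year 2 = $116,870 − $39,769 = $77,101.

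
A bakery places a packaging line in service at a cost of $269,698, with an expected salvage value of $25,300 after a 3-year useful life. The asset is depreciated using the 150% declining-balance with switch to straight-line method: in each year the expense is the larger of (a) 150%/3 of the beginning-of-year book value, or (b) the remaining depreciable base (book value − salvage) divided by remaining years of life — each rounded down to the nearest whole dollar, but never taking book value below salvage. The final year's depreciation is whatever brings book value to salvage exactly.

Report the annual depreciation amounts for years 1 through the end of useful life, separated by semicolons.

$134,849; $67,424; $42,125

Depreciable base = $269,698 − $25,300 = $244,398.
Year 1: DB = ⌊$269,698 × 150%/3⌋ = $134,849; SL = ⌊$244,398/3⌋ = $81,466 → take DB $134,849. Book value $134,849.
Year 2: DB = ⌊$134,849 × 150%/3⌋ = $67,424; SL = ⌊$109,549/2⌋ = $54,774 → take DB $67,424. Book value $67,425.
Year 3 (final): $67,425 − $25,300 = $42,125. Book value $25,300.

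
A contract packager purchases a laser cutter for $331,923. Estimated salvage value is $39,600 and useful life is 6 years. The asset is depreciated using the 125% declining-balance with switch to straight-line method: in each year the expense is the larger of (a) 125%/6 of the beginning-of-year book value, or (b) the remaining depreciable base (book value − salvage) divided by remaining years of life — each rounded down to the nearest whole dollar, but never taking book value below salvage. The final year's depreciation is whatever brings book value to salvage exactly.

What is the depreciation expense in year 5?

Depreciable base = $331,923 − $39,600 = $292,323.
Year 1: DB = ⌊$331,923 × 125%/6⌋ = $69,150; SL = ⌊$292,323/6⌋ = $48,720 → take DB $69,150. Book value $262,773.
Year 2: DB = ⌊$262,773 × 125%/6⌋ = $54,744; SL = ⌊$223,173/5⌋ = $44,634 → take DB $54,744. Book value $208,029.
Year 3: DB = ⌊$208,029 × 125%/6⌋ = $43,339; SL = ⌊$168,429/4⌋ = $42,107 → take DB $43,339. Book value $164,690.
Year 4: DB = ⌊$164,690 × 125%/6⌋ = $34,310; SL = ⌊$125,090/3⌋ = $41,696 → take SL $41,696. Book value $122,994.
Year 5: DB = ⌊$122,994 × 125%/6⌋ = $25,623; SL = ⌊$83,394/2⌋ = $41,697 → take SL $41,697. Book value $81,297.

$41,697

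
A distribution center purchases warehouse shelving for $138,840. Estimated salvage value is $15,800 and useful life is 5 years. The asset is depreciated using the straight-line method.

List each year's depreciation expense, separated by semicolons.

Depreciable base = $138,840 − $15,800 = $123,040.
Annual expense = $123,040 / 5 = $24,608.
End of year 1: book value $114,232.
End of year 2: book value $89,624.
End of year 3: book value $65,016.
End of year 4: book value $40,408.
End of year 5: book value $15,800.

$24,608; $24,608; $24,608; $24,608; $24,608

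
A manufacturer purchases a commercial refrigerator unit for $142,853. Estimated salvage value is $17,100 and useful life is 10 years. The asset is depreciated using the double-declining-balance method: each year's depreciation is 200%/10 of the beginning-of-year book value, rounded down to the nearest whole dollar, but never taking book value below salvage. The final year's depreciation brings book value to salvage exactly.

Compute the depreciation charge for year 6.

Depreciable base = $142,853 − $17,100 = $125,753.
Year 1: ⌊$142,853 × 200%/10⌋ = $28,570. Book value $114,283.
Year 2: ⌊$114,283 × 200%/10⌋ = $22,856. Book value $91,427.
Year 3: ⌊$91,427 × 200%/10⌋ = $18,285. Book value $73,142.
Year 4: ⌊$73,142 × 200%/10⌋ = $14,628. Book value $58,514.
Year 5: ⌊$58,514 × 200%/10⌋ = $11,702. Book value $46,812.
Year 6: ⌊$46,812 × 200%/10⌋ = $9,362. Book value $37,450.

$9,362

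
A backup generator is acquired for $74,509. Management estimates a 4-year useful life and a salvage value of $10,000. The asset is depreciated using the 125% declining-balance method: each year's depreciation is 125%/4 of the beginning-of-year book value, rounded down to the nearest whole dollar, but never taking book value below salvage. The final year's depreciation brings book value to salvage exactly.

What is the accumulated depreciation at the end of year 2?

$39,291

Depreciable base = $74,509 − $10,000 = $64,509.
Year 1: ⌊$74,509 × 125%/4⌋ = $23,284. Book value $51,225.
Year 2: ⌊$51,225 × 125%/4⌋ = $16,007. Book value $35,218.
Accumulated through year 2 = $74,509 − $35,218 = $39,291.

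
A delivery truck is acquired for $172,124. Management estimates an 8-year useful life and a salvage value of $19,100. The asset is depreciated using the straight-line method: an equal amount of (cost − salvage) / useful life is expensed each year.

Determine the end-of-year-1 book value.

Depreciable base = $172,124 − $19,100 = $153,024.
Annual expense = $153,024 / 8 = $19,128.
End of year 1: book value $152,996.

$152,996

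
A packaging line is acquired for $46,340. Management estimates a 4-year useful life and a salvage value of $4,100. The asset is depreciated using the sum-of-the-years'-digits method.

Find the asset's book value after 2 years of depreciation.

Depreciable base = $46,340 − $4,100 = $42,240.
Sum of the years' digits = 4+3+2+1 = 10.
Year 1: $42,240 × 4/10 = $16,896. Book value $29,444.
Year 2: $42,240 × 3/10 = $12,672. Book value $16,772.

$16,772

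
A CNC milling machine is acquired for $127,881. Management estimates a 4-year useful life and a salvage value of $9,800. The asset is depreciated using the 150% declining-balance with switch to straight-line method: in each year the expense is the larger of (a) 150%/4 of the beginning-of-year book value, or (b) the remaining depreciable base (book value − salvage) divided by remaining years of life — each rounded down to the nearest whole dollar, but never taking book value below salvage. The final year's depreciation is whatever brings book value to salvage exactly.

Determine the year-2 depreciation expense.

Depreciable base = $127,881 − $9,800 = $118,081.
Year 1: DB = ⌊$127,881 × 150%/4⌋ = $47,955; SL = ⌊$118,081/4⌋ = $29,520 → take DB $47,955. Book value $79,926.
Year 2: DB = ⌊$79,926 × 150%/4⌋ = $29,972; SL = ⌊$70,126/3⌋ = $23,375 → take DB $29,972. Book value $49,954.

$29,972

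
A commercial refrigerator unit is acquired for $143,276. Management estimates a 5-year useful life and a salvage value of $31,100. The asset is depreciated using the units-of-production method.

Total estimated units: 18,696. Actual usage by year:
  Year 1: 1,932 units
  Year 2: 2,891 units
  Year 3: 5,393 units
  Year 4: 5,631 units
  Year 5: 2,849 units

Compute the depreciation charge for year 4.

$33,786

Depreciable base = $143,276 − $31,100 = $112,176.
Rate = $112,176 / 18,696 units = $6 per unit.
Year 1: 1,932 × $6 = $11,592. Book value $131,684.
Year 2: 2,891 × $6 = $17,346. Book value $114,338.
Year 3: 5,393 × $6 = $32,358. Book value $81,980.
Year 4: 5,631 × $6 = $33,786. Book value $48,194.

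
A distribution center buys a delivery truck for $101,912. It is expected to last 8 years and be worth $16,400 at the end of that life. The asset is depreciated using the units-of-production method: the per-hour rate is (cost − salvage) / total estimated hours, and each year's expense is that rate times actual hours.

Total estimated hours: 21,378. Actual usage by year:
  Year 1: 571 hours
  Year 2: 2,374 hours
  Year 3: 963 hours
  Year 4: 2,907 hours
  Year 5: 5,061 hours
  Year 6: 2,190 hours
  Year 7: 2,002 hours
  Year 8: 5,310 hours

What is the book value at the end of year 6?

Depreciable base = $101,912 − $16,400 = $85,512.
Rate = $85,512 / 21,378 hours = $4 per hour.
Year 1: 571 × $4 = $2,284. Book value $99,628.
Year 2: 2,374 × $4 = $9,496. Book value $90,132.
Year 3: 963 × $4 = $3,852. Book value $86,280.
Year 4: 2,907 × $4 = $11,628. Book value $74,652.
Year 5: 5,061 × $4 = $20,244. Book value $54,408.
Year 6: 2,190 × $4 = $8,760. Book value $45,648.

$45,648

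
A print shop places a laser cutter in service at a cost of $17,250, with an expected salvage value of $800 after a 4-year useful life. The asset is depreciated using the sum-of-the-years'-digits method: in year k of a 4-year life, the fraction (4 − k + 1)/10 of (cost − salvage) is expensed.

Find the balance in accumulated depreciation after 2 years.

Depreciable base = $17,250 − $800 = $16,450.
Sum of the years' digits = 4+3+2+1 = 10.
Year 1: $16,450 × 4/10 = $6,580. Book value $10,670.
Year 2: $16,450 × 3/10 = $4,935. Book value $5,735.
Accumulated through year 2 = $17,250 − $5,735 = $11,515.

$11,515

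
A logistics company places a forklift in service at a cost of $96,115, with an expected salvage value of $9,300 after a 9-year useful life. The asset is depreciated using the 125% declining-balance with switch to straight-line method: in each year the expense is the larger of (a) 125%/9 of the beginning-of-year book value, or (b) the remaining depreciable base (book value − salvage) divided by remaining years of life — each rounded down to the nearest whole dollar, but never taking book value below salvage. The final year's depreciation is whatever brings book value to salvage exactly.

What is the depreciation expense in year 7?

Depreciable base = $96,115 − $9,300 = $86,815.
Year 1: DB = ⌊$96,115 × 125%/9⌋ = $13,349; SL = ⌊$86,815/9⌋ = $9,646 → take DB $13,349. Book value $82,766.
Year 2: DB = ⌊$82,766 × 125%/9⌋ = $11,495; SL = ⌊$73,466/8⌋ = $9,183 → take DB $11,495. Book value $71,271.
Year 3: DB = ⌊$71,271 × 125%/9⌋ = $9,898; SL = ⌊$61,971/7⌋ = $8,853 → take DB $9,898. Book value $61,373.
Year 4: DB = ⌊$61,373 × 125%/9⌋ = $8,524; SL = ⌊$52,073/6⌋ = $8,678 → take SL $8,678. Book value $52,695.
Year 5: DB = ⌊$52,695 × 125%/9⌋ = $7,318; SL = ⌊$43,395/5⌋ = $8,679 → take SL $8,679. Book value $44,016.
Year 6: DB = ⌊$44,016 × 125%/9⌋ = $6,113; SL = ⌊$34,716/4⌋ = $8,679 → take SL $8,679. Book value $35,337.
Year 7: DB = ⌊$35,337 × 125%/9⌋ = $4,907; SL = ⌊$26,037/3⌋ = $8,679 → take SL $8,679. Book value $26,658.

$8,679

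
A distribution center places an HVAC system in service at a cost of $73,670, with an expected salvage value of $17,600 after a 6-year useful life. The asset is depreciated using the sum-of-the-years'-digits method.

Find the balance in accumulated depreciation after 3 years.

Depreciable base = $73,670 − $17,600 = $56,070.
Sum of the years' digits = 6+5+4+3+2+1 = 21.
Year 1: $56,070 × 6/21 = $16,020. Book value $57,650.
Year 2: $56,070 × 5/21 = $13,350. Book value $44,300.
Year 3: $56,070 × 4/21 = $10,680. Book value $33,620.
Accumulated through year 3 = $73,670 − $33,620 = $40,050.

$40,050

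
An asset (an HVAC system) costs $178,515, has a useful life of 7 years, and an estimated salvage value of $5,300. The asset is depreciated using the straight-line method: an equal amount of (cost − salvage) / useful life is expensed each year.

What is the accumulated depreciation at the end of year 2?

$49,490

Depreciable base = $178,515 − $5,300 = $173,215.
Annual expense = $173,215 / 7 = $24,745.
End of year 1: book value $153,770.
End of year 2: book value $129,025.
Accumulated through year 2 = $178,515 − $129,025 = $49,490.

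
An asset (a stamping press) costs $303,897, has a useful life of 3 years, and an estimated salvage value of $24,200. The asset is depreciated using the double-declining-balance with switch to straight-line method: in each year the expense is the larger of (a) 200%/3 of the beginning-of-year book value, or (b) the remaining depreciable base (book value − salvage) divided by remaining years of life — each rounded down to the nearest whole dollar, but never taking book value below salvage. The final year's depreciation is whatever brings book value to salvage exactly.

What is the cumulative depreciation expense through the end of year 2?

Depreciable base = $303,897 − $24,200 = $279,697.
Year 1: DB = ⌊$303,897 × 200%/3⌋ = $202,598; SL = ⌊$279,697/3⌋ = $93,232 → take DB $202,598. Book value $101,299.
Year 2: DB = ⌊$101,299 × 200%/3⌋ = $67,532; SL = ⌊$77,099/2⌋ = $38,549 → take DB $67,532. Book value $33,767.
Accumulated through year 2 = $303,897 − $33,767 = $270,130.

$270,130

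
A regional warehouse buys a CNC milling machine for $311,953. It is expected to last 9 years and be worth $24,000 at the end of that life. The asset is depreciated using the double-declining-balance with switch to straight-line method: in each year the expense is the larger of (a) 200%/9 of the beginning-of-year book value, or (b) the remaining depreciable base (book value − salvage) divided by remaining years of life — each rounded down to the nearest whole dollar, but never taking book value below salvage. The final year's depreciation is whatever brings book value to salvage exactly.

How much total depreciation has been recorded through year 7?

Depreciable base = $311,953 − $24,000 = $287,953.
Year 1: DB = ⌊$311,953 × 200%/9⌋ = $69,322; SL = ⌊$287,953/9⌋ = $31,994 → take DB $69,322. Book value $242,631.
Year 2: DB = ⌊$242,631 × 200%/9⌋ = $53,918; SL = ⌊$218,631/8⌋ = $27,328 → take DB $53,918. Book value $188,713.
Year 3: DB = ⌊$188,713 × 200%/9⌋ = $41,936; SL = ⌊$164,713/7⌋ = $23,530 → take DB $41,936. Book value $146,777.
Year 4: DB = ⌊$146,777 × 200%/9⌋ = $32,617; SL = ⌊$122,777/6⌋ = $20,462 → take DB $32,617. Book value $114,160.
Year 5: DB = ⌊$114,160 × 200%/9⌋ = $25,368; SL = ⌊$90,160/5⌋ = $18,032 → take DB $25,368. Book value $88,792.
Year 6: DB = ⌊$88,792 × 200%/9⌋ = $19,731; SL = ⌊$64,792/4⌋ = $16,198 → take DB $19,731. Book value $69,061.
Year 7: DB = ⌊$69,061 × 200%/9⌋ = $15,346; SL = ⌊$45,061/3⌋ = $15,020 → take DB $15,346. Book value $53,715.
Accumulated through year 7 = $311,953 − $53,715 = $258,238.

$258,238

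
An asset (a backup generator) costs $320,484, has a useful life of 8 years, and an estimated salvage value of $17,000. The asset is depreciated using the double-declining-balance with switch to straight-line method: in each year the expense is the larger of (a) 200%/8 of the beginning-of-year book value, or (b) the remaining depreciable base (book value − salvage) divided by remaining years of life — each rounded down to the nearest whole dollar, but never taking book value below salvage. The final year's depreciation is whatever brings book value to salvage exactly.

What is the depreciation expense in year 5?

Depreciable base = $320,484 − $17,000 = $303,484.
Year 1: DB = ⌊$320,484 × 200%/8⌋ = $80,121; SL = ⌊$303,484/8⌋ = $37,935 → take DB $80,121. Book value $240,363.
Year 2: DB = ⌊$240,363 × 200%/8⌋ = $60,090; SL = ⌊$223,363/7⌋ = $31,909 → take DB $60,090. Book value $180,273.
Year 3: DB = ⌊$180,273 × 200%/8⌋ = $45,068; SL = ⌊$163,273/6⌋ = $27,212 → take DB $45,068. Book value $135,205.
Year 4: DB = ⌊$135,205 × 200%/8⌋ = $33,801; SL = ⌊$118,205/5⌋ = $23,641 → take DB $33,801. Book value $101,404.
Year 5: DB = ⌊$101,404 × 200%/8⌋ = $25,351; SL = ⌊$84,404/4⌋ = $21,101 → take DB $25,351. Book value $76,053.

$25,351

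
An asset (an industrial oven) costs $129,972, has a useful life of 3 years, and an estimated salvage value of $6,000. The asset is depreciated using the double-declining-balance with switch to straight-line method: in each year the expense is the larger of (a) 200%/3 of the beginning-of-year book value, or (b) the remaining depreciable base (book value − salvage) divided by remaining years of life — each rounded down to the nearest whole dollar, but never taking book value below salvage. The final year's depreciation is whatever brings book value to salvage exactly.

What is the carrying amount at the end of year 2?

$14,442

Depreciable base = $129,972 − $6,000 = $123,972.
Year 1: DB = ⌊$129,972 × 200%/3⌋ = $86,648; SL = ⌊$123,972/3⌋ = $41,324 → take DB $86,648. Book value $43,324.
Year 2: DB = ⌊$43,324 × 200%/3⌋ = $28,882; SL = ⌊$37,324/2⌋ = $18,662 → take DB $28,882. Book value $14,442.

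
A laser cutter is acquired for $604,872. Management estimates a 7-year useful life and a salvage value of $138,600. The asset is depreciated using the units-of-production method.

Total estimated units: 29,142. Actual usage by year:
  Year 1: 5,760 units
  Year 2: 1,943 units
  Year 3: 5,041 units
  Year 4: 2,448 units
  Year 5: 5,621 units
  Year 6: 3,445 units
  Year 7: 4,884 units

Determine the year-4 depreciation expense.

Depreciable base = $604,872 − $138,600 = $466,272.
Rate = $466,272 / 29,142 units = $16 per unit.
Year 1: 5,760 × $16 = $92,160. Book value $512,712.
Year 2: 1,943 × $16 = $31,088. Book value $481,624.
Year 3: 5,041 × $16 = $80,656. Book value $400,968.
Year 4: 2,448 × $16 = $39,168. Book value $361,800.

$39,168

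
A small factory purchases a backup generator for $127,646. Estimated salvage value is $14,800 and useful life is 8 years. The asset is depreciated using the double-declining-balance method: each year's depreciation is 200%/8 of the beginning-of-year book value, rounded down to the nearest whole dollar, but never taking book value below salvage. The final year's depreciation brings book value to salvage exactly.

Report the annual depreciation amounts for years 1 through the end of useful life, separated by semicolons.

Depreciable base = $127,646 − $14,800 = $112,846.
Year 1: ⌊$127,646 × 200%/8⌋ = $31,911. Book value $95,735.
Year 2: ⌊$95,735 × 200%/8⌋ = $23,933. Book value $71,802.
Year 3: ⌊$71,802 × 200%/8⌋ = $17,950. Book value $53,852.
Year 4: ⌊$53,852 × 200%/8⌋ = $13,463. Book value $40,389.
Year 5: ⌊$40,389 × 200%/8⌋ = $10,097. Book value $30,292.
Year 6: ⌊$30,292 × 200%/8⌋ = $7,573. Book value $22,719.
Year 7: ⌊$22,719 × 200%/8⌋ = $5,679. Book value $17,040.
Year 8 (final): $17,040 − $14,800 = $2,240. Book value $14,800.

$31,911; $23,933; $17,950; $13,463; $10,097; $7,573; $5,679; $2,240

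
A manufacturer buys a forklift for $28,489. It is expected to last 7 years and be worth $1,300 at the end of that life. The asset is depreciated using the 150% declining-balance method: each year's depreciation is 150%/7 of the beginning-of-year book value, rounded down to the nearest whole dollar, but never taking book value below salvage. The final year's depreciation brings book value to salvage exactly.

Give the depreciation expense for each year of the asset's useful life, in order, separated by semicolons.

$6,104; $4,796; $3,769; $2,961; $2,326; $1,828; $5,405

Depreciable base = $28,489 − $1,300 = $27,189.
Year 1: ⌊$28,489 × 150%/7⌋ = $6,104. Book value $22,385.
Year 2: ⌊$22,385 × 150%/7⌋ = $4,796. Book value $17,589.
Year 3: ⌊$17,589 × 150%/7⌋ = $3,769. Book value $13,820.
Year 4: ⌊$13,820 × 150%/7⌋ = $2,961. Book value $10,859.
Year 5: ⌊$10,859 × 150%/7⌋ = $2,326. Book value $8,533.
Year 6: ⌊$8,533 × 150%/7⌋ = $1,828. Book value $6,705.
Year 7 (final): $6,705 − $1,300 = $5,405. Book value $1,300.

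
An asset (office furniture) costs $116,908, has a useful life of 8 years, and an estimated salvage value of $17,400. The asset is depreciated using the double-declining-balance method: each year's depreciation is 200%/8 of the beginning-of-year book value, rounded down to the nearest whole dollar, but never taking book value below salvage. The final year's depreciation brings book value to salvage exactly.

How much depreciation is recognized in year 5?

Depreciable base = $116,908 − $17,400 = $99,508.
Year 1: ⌊$116,908 × 200%/8⌋ = $29,227. Book value $87,681.
Year 2: ⌊$87,681 × 200%/8⌋ = $21,920. Book value $65,761.
Year 3: ⌊$65,761 × 200%/8⌋ = $16,440. Book value $49,321.
Year 4: ⌊$49,321 × 200%/8⌋ = $12,330. Book value $36,991.
Year 5: ⌊$36,991 × 200%/8⌋ = $9,247. Book value $27,744.

$9,247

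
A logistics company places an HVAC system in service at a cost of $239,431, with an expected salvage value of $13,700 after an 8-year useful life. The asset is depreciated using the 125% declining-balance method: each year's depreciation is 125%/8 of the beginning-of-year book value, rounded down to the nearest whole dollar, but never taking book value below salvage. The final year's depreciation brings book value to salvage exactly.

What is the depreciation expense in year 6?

$15,998

Depreciable base = $239,431 − $13,700 = $225,731.
Year 1: ⌊$239,431 × 125%/8⌋ = $37,411. Book value $202,020.
Year 2: ⌊$202,020 × 125%/8⌋ = $31,565. Book value $170,455.
Year 3: ⌊$170,455 × 125%/8⌋ = $26,633. Book value $143,822.
Year 4: ⌊$143,822 × 125%/8⌋ = $22,472. Book value $121,350.
Year 5: ⌊$121,350 × 125%/8⌋ = $18,960. Book value $102,390.
Year 6: ⌊$102,390 × 125%/8⌋ = $15,998. Book value $86,392.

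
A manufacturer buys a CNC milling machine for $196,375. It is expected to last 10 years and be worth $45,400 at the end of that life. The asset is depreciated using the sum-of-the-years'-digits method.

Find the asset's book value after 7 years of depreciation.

$61,870

Depreciable base = $196,375 − $45,400 = $150,975.
Sum of the years' digits = 10+9+8+7+6+5+4+3+2+1 = 55.
Year 1: $150,975 × 10/55 = $27,450. Book value $168,925.
Year 2: $150,975 × 9/55 = $24,705. Book value $144,220.
Year 3: $150,975 × 8/55 = $21,960. Book value $122,260.
Year 4: $150,975 × 7/55 = $19,215. Book value $103,045.
Year 5: $150,975 × 6/55 = $16,470. Book value $86,575.
Year 6: $150,975 × 5/55 = $13,725. Book value $72,850.
Year 7: $150,975 × 4/55 = $10,980. Book value $61,870.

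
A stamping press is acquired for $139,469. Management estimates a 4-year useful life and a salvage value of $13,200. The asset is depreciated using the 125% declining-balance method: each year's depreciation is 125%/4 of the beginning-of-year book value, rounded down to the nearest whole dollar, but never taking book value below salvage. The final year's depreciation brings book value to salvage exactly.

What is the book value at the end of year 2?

Depreciable base = $139,469 − $13,200 = $126,269.
Year 1: ⌊$139,469 × 125%/4⌋ = $43,584. Book value $95,885.
Year 2: ⌊$95,885 × 125%/4⌋ = $29,964. Book value $65,921.

$65,921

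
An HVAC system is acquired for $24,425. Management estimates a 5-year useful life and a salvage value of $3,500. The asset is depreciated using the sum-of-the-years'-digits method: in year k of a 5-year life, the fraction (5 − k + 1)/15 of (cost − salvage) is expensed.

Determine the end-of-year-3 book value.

$7,685

Depreciable base = $24,425 − $3,500 = $20,925.
Sum of the years' digits = 5+4+3+2+1 = 15.
Year 1: $20,925 × 5/15 = $6,975. Book value $17,450.
Year 2: $20,925 × 4/15 = $5,580. Book value $11,870.
Year 3: $20,925 × 3/15 = $4,185. Book value $7,685.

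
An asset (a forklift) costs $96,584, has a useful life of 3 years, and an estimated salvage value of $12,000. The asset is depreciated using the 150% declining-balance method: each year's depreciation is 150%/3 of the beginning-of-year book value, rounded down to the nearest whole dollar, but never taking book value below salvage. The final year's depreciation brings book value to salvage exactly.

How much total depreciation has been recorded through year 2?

Depreciable base = $96,584 − $12,000 = $84,584.
Year 1: ⌊$96,584 × 150%/3⌋ = $48,292. Book value $48,292.
Year 2: ⌊$48,292 × 150%/3⌋ = $24,146. Book value $24,146.
Accumulated through year 2 = $96,584 − $24,146 = $72,438.

$72,438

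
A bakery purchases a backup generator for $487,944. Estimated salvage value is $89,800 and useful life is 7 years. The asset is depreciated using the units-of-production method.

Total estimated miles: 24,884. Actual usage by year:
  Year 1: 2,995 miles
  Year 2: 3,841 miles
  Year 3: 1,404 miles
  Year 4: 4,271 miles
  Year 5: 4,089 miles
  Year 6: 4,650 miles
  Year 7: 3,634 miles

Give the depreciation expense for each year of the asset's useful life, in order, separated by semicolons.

Depreciable base = $487,944 − $89,800 = $398,144.
Rate = $398,144 / 24,884 miles = $16 per mile.
Year 1: 2,995 × $16 = $47,920. Book value $440,024.
Year 2: 3,841 × $16 = $61,456. Book value $378,568.
Year 3: 1,404 × $16 = $22,464. Book value $356,104.
Year 4: 4,271 × $16 = $68,336. Book value $287,768.
Year 5: 4,089 × $16 = $65,424. Book value $222,344.
Year 6: 4,650 × $16 = $74,400. Book value $147,944.
Year 7: 3,634 × $16 = $58,144. Book value $89,800.

$47,920; $61,456; $22,464; $68,336; $65,424; $74,400; $58,144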